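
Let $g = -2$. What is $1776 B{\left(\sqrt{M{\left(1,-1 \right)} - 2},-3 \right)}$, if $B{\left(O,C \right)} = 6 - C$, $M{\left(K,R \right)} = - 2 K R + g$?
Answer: $15984$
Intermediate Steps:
$M{\left(K,R \right)} = -2 - 2 K R$ ($M{\left(K,R \right)} = - 2 K R - 2 = -2 - 2 K R$)
$1776 B{\left(\sqrt{M{\left(1,-1 \right)} - 2},-3 \right)} = 1776 \left(6 - -3\right) = 1776 \left(6 + 3\right) = 1776 \cdot 9 = 15984$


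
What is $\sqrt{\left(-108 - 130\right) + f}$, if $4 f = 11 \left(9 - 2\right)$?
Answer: $\frac{5 i \sqrt{35}}{2} \approx 14.79 i$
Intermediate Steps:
$f = \frac{77}{4}$ ($f = \frac{11 \left(9 - 2\right)}{4} = \frac{11 \cdot 7}{4} = \frac{1}{4} \cdot 77 = \frac{77}{4} \approx 19.25$)
$\sqrt{\left(-108 - 130\right) + f} = \sqrt{\left(-108 - 130\right) + \frac{77}{4}} = \sqrt{-238 + \frac{77}{4}} = \sqrt{- \frac{875}{4}} = \frac{5 i \sqrt{35}}{2}$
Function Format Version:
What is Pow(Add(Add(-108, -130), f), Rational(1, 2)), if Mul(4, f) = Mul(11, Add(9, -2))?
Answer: Mul(Rational(5, 2), I, Pow(35, Rational(1, 2))) ≈ Mul(14.790, I)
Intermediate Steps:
f = Rational(77, 4) (f = Mul(Rational(1, 4), Mul(11, Add(9, -2))) = Mul(Rational(1, 4), Mul(11, 7)) = Mul(Rational(1, 4), 77) = Rational(77, 4) ≈ 19.250)
Pow(Add(Add(-108, -130), f), Rational(1, 2)) = Pow(Add(Add(-108, -130), Rational(77, 4)), Rational(1, 2)) = Pow(Add(-238, Rational(77, 4)), Rational(1, 2)) = Pow(Rational(-875, 4), Rational(1, 2)) = Mul(Rational(5, 2), I, Pow(35, Rational(1, 2)))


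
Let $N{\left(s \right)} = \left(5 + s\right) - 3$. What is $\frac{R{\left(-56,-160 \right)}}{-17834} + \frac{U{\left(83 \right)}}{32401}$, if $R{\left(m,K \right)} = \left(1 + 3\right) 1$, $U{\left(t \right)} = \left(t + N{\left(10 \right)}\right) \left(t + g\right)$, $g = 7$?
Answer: $\frac{76175548}{288919717} \approx 0.26366$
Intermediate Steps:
$N{\left(s \right)} = 2 + s$
$U{\left(t \right)} = \left(7 + t\right) \left(12 + t\right)$ ($U{\left(t \right)} = \left(t + \left(2 + 10\right)\right) \left(t + 7\right) = \left(t + 12\right) \left(7 + t\right) = \left(12 + t\right) \left(7 + t\right) = \left(7 + t\right) \left(12 + t\right)$)
$R{\left(m,K \right)} = 4$ ($R{\left(m,K \right)} = 4 \cdot 1 = 4$)
$\frac{R{\left(-56,-160 \right)}}{-17834} + \frac{U{\left(83 \right)}}{32401} = \frac{4}{-17834} + \frac{84 + 83^{2} + 19 \cdot 83}{32401} = 4 \left(- \frac{1}{17834}\right) + \left(84 + 6889 + 1577\right) \frac{1}{32401} = - \frac{2}{8917} + 8550 \cdot \frac{1}{32401} = - \frac{2}{8917} + \frac{8550}{32401} = \frac{76175548}{288919717}$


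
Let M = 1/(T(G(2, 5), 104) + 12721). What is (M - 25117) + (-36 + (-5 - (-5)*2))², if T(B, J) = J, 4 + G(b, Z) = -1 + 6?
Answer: -309800699/12825 ≈ -24156.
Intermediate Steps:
G(b, Z) = 1 (G(b, Z) = -4 + (-1 + 6) = -4 + 5 = 1)
M = 1/12825 (M = 1/(104 + 12721) = 1/12825 ≈ 7.7973e-5)
(M - 25117) + (-36 + (-5 - (-5)*2))² = (1/12825 - 25117) + (-36 + (-5 - (-5)*2))² = -322125524/12825 + (-36 + (-5 - 1*(-10)))² = -322125524/12825 + (-36 + (-5 + 10))² = -322125524/12825 + (-36 + 5)² = -322125524/12825 + (-31)² = -322125524/12825 + 961 = -309800699/12825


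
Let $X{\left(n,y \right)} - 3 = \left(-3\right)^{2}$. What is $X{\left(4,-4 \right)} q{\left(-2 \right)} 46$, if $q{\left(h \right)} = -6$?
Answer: $-3312$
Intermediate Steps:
$X{\left(n,y \right)} = 12$ ($X{\left(n,y \right)} = 3 + \left(-3\right)^{2} = 3 + 9 = 12$)
$X{\left(4,-4 \right)} q{\left(-2 \right)} 46 = 12 \left(-6\right) 46 = \left(-72\right) 46 = -3312$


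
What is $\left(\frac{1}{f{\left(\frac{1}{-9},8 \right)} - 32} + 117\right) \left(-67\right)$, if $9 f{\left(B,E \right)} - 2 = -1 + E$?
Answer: $- \frac{242942}{31} \approx -7836.8$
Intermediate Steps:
$f{\left(B,E \right)} = \frac{1}{9} + \frac{E}{9}$ ($f{\left(B,E \right)} = \frac{2}{9} + \frac{-1 + E}{9} = \frac{2}{9} + \left(- \frac{1}{9} + \frac{E}{9}\right) = \frac{1}{9} + \frac{E}{9}$)
$\left(\frac{1}{f{\left(\frac{1}{-9},8 \right)} - 32} + 117\right) \left(-67\right) = \left(\frac{1}{\left(\frac{1}{9} + \frac{1}{9} \cdot 8\right) - 32} + 117\right) \left(-67\right) = \left(\frac{1}{\left(\frac{1}{9} + \frac{8}{9}\right) - 32} + 117\right) \left(-67\right) = \left(\frac{1}{1 - 32} + 117\right) \left(-67\right) = \left(\frac{1}{-31} + 117\right) \left(-67\right) = \left(- \frac{1}{31} + 117\right) \left(-67\right) = \frac{3626}{31} \left(-67\right) = - \frac{242942}{31}$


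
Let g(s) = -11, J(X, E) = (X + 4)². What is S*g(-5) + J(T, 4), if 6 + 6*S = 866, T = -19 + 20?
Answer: -4655/3 ≈ -1551.7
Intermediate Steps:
T = 1
J(X, E) = (4 + X)²
S = 430/3 (S = -1 + (⅙)*866 = -1 + 433/3 = 430/3 ≈ 143.33)
S*g(-5) + J(T, 4) = (430/3)*(-11) + (4 + 1)² = -4730/3 + 5² = -4730/3 + 25 = -4655/3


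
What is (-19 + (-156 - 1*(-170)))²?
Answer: 25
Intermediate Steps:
(-19 + (-156 - 1*(-170)))² = (-19 + (-156 + 170))² = (-19 + 14)² = (-5)² = 25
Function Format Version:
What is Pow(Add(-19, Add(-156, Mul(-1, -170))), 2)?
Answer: 25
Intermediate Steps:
Pow(Add(-19, Add(-156, Mul(-1, -170))), 2) = Pow(Add(-19, Add(-156, 170)), 2) = Pow(Add(-19, 14), 2) = Pow(-5, 2) = 25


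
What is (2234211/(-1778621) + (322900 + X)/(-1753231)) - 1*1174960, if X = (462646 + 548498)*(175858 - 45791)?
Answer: -3897839539971586009/3118333474451 ≈ -1.2500e+6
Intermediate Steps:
X = 131516466648 (X = 1011144*130067 = 131516466648)
(2234211/(-1778621) + (322900 + X)/(-1753231)) - 1*1174960 = (2234211/(-1778621) + (322900 + 131516466648)/(-1753231)) - 1*1174960 = (2234211*(-1/1778621) + 131516789548*(-1/1753231)) - 1174960 = (-2234211/1778621 - 131516789548/1753231) - 1174960 = -233922440830639049/3118333474451 - 1174960 = -3897839539971586009/3118333474451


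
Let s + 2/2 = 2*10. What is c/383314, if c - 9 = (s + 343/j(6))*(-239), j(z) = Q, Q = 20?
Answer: -172617/7666280 ≈ -0.022516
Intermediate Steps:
j(z) = 20
s = 19 (s = -1 + 2*10 = -1 + 20 = 19)
c = -172617/20 (c = 9 + (19 + 343/20)*(-239) = 9 + (723/20)*(-239) = 9 - 172797/20 = -172617/20 ≈ -8630.8)
c/383314 = -172617/20/383314 = -172617/20*1/383314 = -172617/7666280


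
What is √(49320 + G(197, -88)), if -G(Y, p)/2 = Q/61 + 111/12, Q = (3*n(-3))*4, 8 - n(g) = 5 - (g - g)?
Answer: √733785958/122 ≈ 222.04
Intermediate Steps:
n(g) = 3 (n(g) = 8 - (5 - (g - g)) = 8 - (5 - 1*0) = 8 - (5 + 0) = 8 - 1*5 = 8 - 5 = 3)
Q = 36 (Q = (3*3)*4 = 9*4 = 36)
G(Y, p) = -2401/122 (G(Y, p) = -2*(36/61 + 111/12) = -2*(36*(1/61) + 111*(1/12)) = -2*(36/61 + 37/4) = -2*2401/244 = -2401/122)
√(49320 + G(197, -88)) = √(49320 - 2401/122) = √(6014639/122) = √733785958/122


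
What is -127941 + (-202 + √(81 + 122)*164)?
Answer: -128143 + 164*√203 ≈ -1.2581e+5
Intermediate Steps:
-127941 + (-202 + √(81 + 122)*164) = -127941 + (-202 + √203*164) = -127941 + (-202 + 164*√203) = -128143 + 164*√203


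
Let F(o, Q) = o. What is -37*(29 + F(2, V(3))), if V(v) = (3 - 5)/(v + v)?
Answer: -1147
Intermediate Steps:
V(v) = -1/v (V(v) = -2*1/(2*v) = -1/v)
-37*(29 + F(2, V(3))) = -37*(29 + 2) = -37*31 = -1147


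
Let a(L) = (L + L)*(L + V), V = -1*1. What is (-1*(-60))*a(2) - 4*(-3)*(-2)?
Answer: 216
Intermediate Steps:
V = -1
a(L) = 2*L*(-1 + L) (a(L) = (L + L)*(L - 1) = (2*L)*(-1 + L) = 2*L*(-1 + L))
(-1*(-60))*a(2) - 4*(-3)*(-2) = (-1*(-60))*(2*2*(-1 + 2)) - 4*(-3)*(-2) = 60*(2*2*1) + 12*(-2) = 60*4 - 24 = 240 - 24 = 216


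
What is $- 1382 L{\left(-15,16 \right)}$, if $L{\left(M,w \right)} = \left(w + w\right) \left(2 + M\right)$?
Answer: $574912$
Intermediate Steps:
$L{\left(M,w \right)} = 2 w \left(2 + M\right)$
$- 1382 L{\left(-15,16 \right)} = - 1382 \cdot 2 \cdot 16 \left(2 - 15\right) = - 1382 \cdot 2 \cdot 16 \left(-13\right) = \left(-1382\right) \left(-416\right) = 574912$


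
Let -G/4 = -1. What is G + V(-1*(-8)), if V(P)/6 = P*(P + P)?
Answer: 772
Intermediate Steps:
G = 4 (G = -4*(-1) = 4)
V(P) = 12*P**2 (V(P) = 6*(P*(P + P)) = 6*(P*(2*P)) = 6*(2*P**2) = 12*P**2)
G + V(-1*(-8)) = 4 + 12*(-1*(-8))**2 = 4 + 12*8**2 = 4 + 12*64 = 4 + 768 = 772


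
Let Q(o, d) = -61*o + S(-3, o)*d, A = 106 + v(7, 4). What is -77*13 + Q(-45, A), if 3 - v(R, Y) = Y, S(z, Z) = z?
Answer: 1429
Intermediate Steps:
v(R, Y) = 3 - Y
A = 105 (A = 106 + (3 - 1*4) = 106 + (3 - 4) = 106 - 1 = 105)
Q(o, d) = -61*o - 3*d
-77*13 + Q(-45, A) = -77*13 + (-61*(-45) - 3*105) = -1001 + (2745 - 315) = -1001 + 2430 = 1429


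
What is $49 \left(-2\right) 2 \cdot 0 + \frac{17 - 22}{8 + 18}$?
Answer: $- \frac{5}{26} \approx -0.19231$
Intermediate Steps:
$49 \left(-2\right) 2 \cdot 0 + \frac{17 - 22}{8 + 18} = 49 \left(\left(-4\right) 0\right) - \frac{5}{26} = 49 \cdot 0 - \frac{5}{26} = 0 - \frac{5}{26} = - \frac{5}{26}$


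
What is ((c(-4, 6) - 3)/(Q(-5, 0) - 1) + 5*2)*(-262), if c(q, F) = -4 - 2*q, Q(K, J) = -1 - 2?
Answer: -5109/2 ≈ -2554.5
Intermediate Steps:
Q(K, J) = -3
((c(-4, 6) - 3)/(Q(-5, 0) - 1) + 5*2)*(-262) = (((-4 - 2*(-4)) - 3)/(-3 - 1) + 5*2)*(-262) = (((-4 + 8) - 3)/(-4) + 10)*(-262) = ((4 - 3)*(-¼) + 10)*(-262) = (1*(-¼) + 10)*(-262) = (-¼ + 10)*(-262) = (39/4)*(-262) = -5109/2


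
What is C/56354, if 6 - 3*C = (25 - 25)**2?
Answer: 1/28177 ≈ 3.5490e-5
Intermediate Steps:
C = 2 (C = 2 - (25 - 25)**2/3 = 2 - 1/3*0**2 = 2 - 1/3*0 = 2 + 0 = 2)
C/56354 = 2/56354 = 2*(1/56354) = 1/28177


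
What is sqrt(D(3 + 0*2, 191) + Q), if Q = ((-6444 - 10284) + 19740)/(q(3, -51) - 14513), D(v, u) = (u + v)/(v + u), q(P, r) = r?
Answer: 38*sqrt(7282)/3641 ≈ 0.89061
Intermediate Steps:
D(v, u) = 1 (D(v, u) = (u + v)/(u + v) = 1)
Q = -753/3641 (Q = ((-6444 - 10284) + 19740)/(-51 - 14513) = (-16728 + 19740)/(-14564) = 3012*(-1/14564) = -753/3641 ≈ -0.20681)
sqrt(D(3 + 0*2, 191) + Q) = sqrt(1 - 753/3641) = sqrt(2888/3641) = 38*sqrt(7282)/3641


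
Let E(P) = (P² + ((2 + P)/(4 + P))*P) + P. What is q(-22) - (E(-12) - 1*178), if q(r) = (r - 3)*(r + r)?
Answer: 1161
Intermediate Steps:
E(P) = P + P² + P*(2 + P)/(4 + P) (E(P) = (P² + ((2 + P)/(4 + P))*P) + P = (P² + P*(2 + P)/(4 + P)) + P = P + P² + P*(2 + P)/(4 + P))
q(r) = 2*r*(-3 + r) (q(r) = (-3 + r)*(2*r) = 2*r*(-3 + r))
q(-22) - (E(-12) - 1*178) = 2*(-22)*(-3 - 22) - (-12*(6 + (-12)² + 6*(-12))/(4 - 12) - 1*178) = 2*(-22)*(-25) - (-12*(6 + 144 - 72)/(-8) - 178) = 1100 - (-12*(-⅛)*78 - 178) = 1100 - (117 - 178) = 1100 - 1*(-61) = 1100 + 61 = 1161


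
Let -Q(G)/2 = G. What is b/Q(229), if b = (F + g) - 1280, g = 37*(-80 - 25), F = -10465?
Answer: 7815/229 ≈ 34.127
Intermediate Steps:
g = -3885 (g = 37*(-105) = -3885)
Q(G) = -2*G
b = -15630 (b = (-10465 - 3885) - 1280 = -14350 - 1280 = -15630)
b/Q(229) = -15630/((-2*229)) = -15630/(-458) = -15630*(-1/458) = 7815/229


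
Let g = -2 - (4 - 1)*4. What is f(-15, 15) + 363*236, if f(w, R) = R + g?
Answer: 85669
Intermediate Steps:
g = -14 (g = -2 - 3*4 = -2 - 1*12 = -2 - 12 = -14)
f(w, R) = -14 + R (f(w, R) = R - 14 = -14 + R)
f(-15, 15) + 363*236 = (-14 + 15) + 363*236 = 1 + 85668 = 85669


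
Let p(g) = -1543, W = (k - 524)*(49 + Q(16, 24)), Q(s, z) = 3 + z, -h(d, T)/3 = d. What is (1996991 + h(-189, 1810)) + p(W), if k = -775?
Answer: 1996015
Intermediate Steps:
h(d, T) = -3*d
W = -98724 (W = (-775 - 524)*(49 + (3 + 24)) = -1299*(49 + 27) = -1299*76 = -98724)
(1996991 + h(-189, 1810)) + p(W) = (1996991 - 3*(-189)) - 1543 = (1996991 + 567) - 1543 = 1997558 - 1543 = 1996015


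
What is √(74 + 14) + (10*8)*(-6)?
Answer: -480 + 2*√22 ≈ -470.62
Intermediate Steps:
√(74 + 14) + (10*8)*(-6) = √88 + 80*(-6) = 2*√22 - 480 = -480 + 2*√22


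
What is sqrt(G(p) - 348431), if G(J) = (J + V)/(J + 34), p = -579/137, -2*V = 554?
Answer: 3*I*sqrt(644159567287)/4079 ≈ 590.29*I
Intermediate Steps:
V = -277 (V = -1/2*554 = -277)
p = -579/137 (p = -579*1/137 = -579/137 ≈ -4.2263)
G(J) = (-277 + J)/(34 + J) (G(J) = (J - 277)/(J + 34) = (-277 + J)/(34 + J))
sqrt(G(p) - 348431) = sqrt((-277 - 579/137)/(34 - 579/137) - 348431) = sqrt(-38528/137/(4079/137) - 348431) = sqrt((137/4079)*(-38528/137) - 348431) = sqrt(-38528/4079 - 348431) = sqrt(-1421288577/4079) = 3*I*sqrt(644159567287)/4079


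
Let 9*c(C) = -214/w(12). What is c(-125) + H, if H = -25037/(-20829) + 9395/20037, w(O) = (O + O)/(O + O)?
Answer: -9226316734/417350673 ≈ -22.107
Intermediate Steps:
w(O) = 1 (w(O) = (2*O)/((2*O)) = (2*O)*(1/(2*O)) = 1)
c(C) = -214/9 (c(C) = (-214/1)/9 = (-214*1)/9 = (⅑)*(-214) = -214/9)
H = 232451608/139116891 (H = -25037*(-1/20829) + 9395*(1/20037) = 25037/20829 + 9395/20037 = 232451608/139116891 ≈ 1.6709)
c(-125) + H = -214/9 + 232451608/139116891 = -9226316734/417350673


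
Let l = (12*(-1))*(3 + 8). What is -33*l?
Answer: 4356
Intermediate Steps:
l = -132 (l = -12*11 = -132)
-33*l = -33*(-132) = 4356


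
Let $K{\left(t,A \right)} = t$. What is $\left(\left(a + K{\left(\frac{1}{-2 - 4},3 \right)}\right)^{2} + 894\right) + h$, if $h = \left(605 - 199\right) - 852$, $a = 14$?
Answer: $\frac{23017}{36} \approx 639.36$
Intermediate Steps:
$h = -446$ ($h = 406 - 852 = -446$)
$\left(\left(a + K{\left(\frac{1}{-2 - 4},3 \right)}\right)^{2} + 894\right) + h = \left(\left(14 + \frac{1}{-2 - 4}\right)^{2} + 894\right) - 446 = \left(\left(14 + \frac{1}{-6}\right)^{2} + 894\right) - 446 = \left(\left(14 - \frac{1}{6}\right)^{2} + 894\right) - 446 = \left(\left(\frac{83}{6}\right)^{2} + 894\right) - 446 = \left(\frac{6889}{36} + 894\right) - 446 = \frac{39073}{36} - 446 = \frac{23017}{36}$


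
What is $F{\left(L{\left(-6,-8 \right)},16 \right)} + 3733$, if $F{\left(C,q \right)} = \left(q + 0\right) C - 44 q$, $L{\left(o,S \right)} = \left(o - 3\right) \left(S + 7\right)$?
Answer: $3173$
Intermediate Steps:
$L{\left(o,S \right)} = \left(-3 + o\right) \left(7 + S\right)$
$F{\left(C,q \right)} = - 44 q + C q$ ($F{\left(C,q \right)} = q C - 44 q = C q - 44 q = - 44 q + C q$)
$F{\left(L{\left(-6,-8 \right)},16 \right)} + 3733 = 16 \left(-44 - -9\right) + 3733 = 16 \left(-44 + \left(-21 + 24 - 42 + 48\right)\right) + 3733 = 16 \left(-44 + 9\right) + 3733 = 16 \left(-35\right) + 3733 = -560 + 3733 = 3173$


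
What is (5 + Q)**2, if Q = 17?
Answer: 484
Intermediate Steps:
(5 + Q)**2 = (5 + 17)**2 = 22**2 = 484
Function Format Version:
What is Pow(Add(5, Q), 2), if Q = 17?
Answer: 484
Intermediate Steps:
Pow(Add(5, Q), 2) = Pow(Add(5, 17), 2) = Pow(22, 2) = 484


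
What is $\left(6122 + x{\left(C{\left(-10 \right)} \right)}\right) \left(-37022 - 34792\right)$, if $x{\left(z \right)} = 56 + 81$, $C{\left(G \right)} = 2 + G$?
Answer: $-449483826$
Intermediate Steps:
$x{\left(z \right)} = 137$
$\left(6122 + x{\left(C{\left(-10 \right)} \right)}\right) \left(-37022 - 34792\right) = \left(6122 + 137\right) \left(-37022 - 34792\right) = 6259 \left(-71814\right) = -449483826$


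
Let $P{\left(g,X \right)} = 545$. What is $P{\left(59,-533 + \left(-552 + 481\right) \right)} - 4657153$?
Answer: $-4656608$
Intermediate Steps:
$P{\left(59,-533 + \left(-552 + 481\right) \right)} - 4657153 = 545 - 4657153 = -4656608$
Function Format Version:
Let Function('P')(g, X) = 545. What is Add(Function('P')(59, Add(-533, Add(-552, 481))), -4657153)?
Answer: -4656608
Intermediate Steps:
Add(Function('P')(59, Add(-533, Add(-552, 481))), -4657153) = Add(545, -4657153) = -4656608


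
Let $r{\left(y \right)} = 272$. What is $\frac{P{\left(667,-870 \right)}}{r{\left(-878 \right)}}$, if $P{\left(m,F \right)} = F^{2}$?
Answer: $\frac{189225}{68} \approx 2782.7$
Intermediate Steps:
$\frac{P{\left(667,-870 \right)}}{r{\left(-878 \right)}} = \frac{\left(-870\right)^{2}}{272} = 756900 \cdot \frac{1}{272} = \frac{189225}{68}$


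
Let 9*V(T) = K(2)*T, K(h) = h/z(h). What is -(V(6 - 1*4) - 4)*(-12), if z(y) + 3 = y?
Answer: -160/3 ≈ -53.333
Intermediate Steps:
z(y) = -3 + y
K(h) = h/(-3 + h)
V(T) = -2*T/9 (V(T) = ((2/(-3 + 2))*T)/9 = ((2/(-1))*T)/9 = ((2*(-1))*T)/9 = (-2*T)/9 = -2*T/9)
-(V(6 - 1*4) - 4)*(-12) = -(-2*(6 - 1*4)/9 - 4)*(-12) = -(-2*(6 - 4)/9 - 4)*(-12) = -(-2/9*2 - 4)*(-12) = -(-4/9 - 4)*(-12) = -(-40)*(-12)/9 = -1*160/3 = -160/3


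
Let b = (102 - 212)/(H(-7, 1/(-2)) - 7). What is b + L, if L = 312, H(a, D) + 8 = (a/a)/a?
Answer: 16921/53 ≈ 319.26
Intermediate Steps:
H(a, D) = -8 + 1/a (H(a, D) = -8 + (a/a)/a = -8 + 1/a)
b = 385/53 (b = (102 - 212)/((-8 + 1/(-7)) - 7) = -110/((-8 - 1/7) - 7) = -110/(-57/7 - 7) = -110/(-106/7) = -110*(-7/106) = 385/53 ≈ 7.2642)
b + L = 385/53 + 312 = 16921/53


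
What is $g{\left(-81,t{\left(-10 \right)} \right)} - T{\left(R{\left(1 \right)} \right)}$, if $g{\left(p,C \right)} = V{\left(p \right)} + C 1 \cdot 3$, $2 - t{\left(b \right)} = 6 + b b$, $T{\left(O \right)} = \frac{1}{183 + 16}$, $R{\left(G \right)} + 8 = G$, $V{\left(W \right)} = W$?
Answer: $- \frac{78208}{199} \approx -393.0$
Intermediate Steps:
$R{\left(G \right)} = -8 + G$
$T{\left(O \right)} = \frac{1}{199}$
$t{\left(b \right)} = -4 - b^{2}$ ($t{\left(b \right)} = 2 - \left(6 + b b\right) = 2 - \left(6 + b^{2}\right) = -4 - b^{2}$)
$g{\left(p,C \right)} = p + 3 C$ ($g{\left(p,C \right)} = p + C 1 \cdot 3 = p + C 3 = p + 3 C$)
$g{\left(-81,t{\left(-10 \right)} \right)} - T{\left(R{\left(1 \right)} \right)} = \left(-81 + 3 \left(-4 - \left(-10\right)^{2}\right)\right) - \frac{1}{199} = \left(-81 + 3 \left(-4 - 100\right)\right) - \frac{1}{199} = \left(-81 + 3 \left(-104\right)\right) - \frac{1}{199} = \left(-81 - 312\right) - \frac{1}{199} = -393 - \frac{1}{199} = - \frac{78208}{199}$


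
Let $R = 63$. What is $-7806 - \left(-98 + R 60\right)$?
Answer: $-11488$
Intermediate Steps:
$-7806 - \left(-98 + R 60\right) = -7806 - \left(-98 + 63 \cdot 60\right) = -7806 - \left(-98 + 3780\right) = -7806 - 3682 = -11488$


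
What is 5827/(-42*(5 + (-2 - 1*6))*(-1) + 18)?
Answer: -5827/108 ≈ -53.954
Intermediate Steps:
5827/(-42*(5 + (-2 - 1*6))*(-1) + 18) = 5827/(-42*(5 + (-2 - 6))*(-1) + 18) = 5827/(-42*(5 - 8)*(-1) + 18) = 5827/(-(-126)*(-1) + 18) = 5827/(-42*3 + 18) = 5827/(-126 + 18) = 5827/(-108) = 5827*(-1/108) = -5827/108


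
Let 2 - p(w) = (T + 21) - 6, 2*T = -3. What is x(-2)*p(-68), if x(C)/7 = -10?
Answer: 805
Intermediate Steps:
T = -3/2 (T = (½)*(-3) = -3/2 ≈ -1.5000)
x(C) = -70 (x(C) = 7*(-10) = -70)
p(w) = -23/2 (p(w) = 2 - ((-3/2 + 21) - 6) = 2 - (39/2 - 6) = 2 - 1*27/2 = 2 - 27/2 = -23/2)
x(-2)*p(-68) = -70*(-23/2) = 805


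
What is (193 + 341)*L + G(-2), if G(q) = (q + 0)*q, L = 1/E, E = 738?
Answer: 581/123 ≈ 4.7236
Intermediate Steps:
L = 1/738 ≈ 0.0013550
G(q) = q² (G(q) = q*q = q²)
(193 + 341)*L + G(-2) = (193 + 341)*(1/738) + (-2)² = 534*(1/738) + 4 = 89/123 + 4 = 581/123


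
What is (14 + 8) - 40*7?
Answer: -258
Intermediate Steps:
(14 + 8) - 40*7 = 22 - 280 = -258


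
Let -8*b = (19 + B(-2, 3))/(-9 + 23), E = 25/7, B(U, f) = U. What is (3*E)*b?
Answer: -1275/784 ≈ -1.6263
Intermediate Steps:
E = 25/7 (E = 25*(⅐) = 25/7 ≈ 3.5714)
b = -17/112 (b = -(19 - 2)/(8*(-9 + 23)) = -17/(8*14) = -⅛*17/14 = -17/112 ≈ -0.15179)
(3*E)*b = (3*(25/7))*(-17/112) = (75/7)*(-17/112) = -1275/784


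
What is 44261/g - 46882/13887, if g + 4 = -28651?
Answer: -1958056217/397931985 ≈ -4.9206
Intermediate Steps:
g = -28655 (g = -4 - 28651 = -28655)
44261/g - 46882/13887 = 44261/(-28655) - 46882/13887 = 44261*(-1/28655) - 46882*1/13887 = -44261/28655 - 46882/13887 = -1958056217/397931985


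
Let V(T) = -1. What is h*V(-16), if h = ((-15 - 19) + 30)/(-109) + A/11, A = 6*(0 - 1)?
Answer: 610/1199 ≈ 0.50876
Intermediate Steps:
A = -6 (A = 6*(-1) = -6)
h = -610/1199 (h = ((-15 - 19) + 30)/(-109) - 6/11 = (-34 + 30)*(-1/109) - 6*1/11 = -4*(-1/109) - 6/11 = 4/109 - 6/11 = -610/1199 ≈ -0.50876)
h*V(-16) = -610/1199*(-1) = 610/1199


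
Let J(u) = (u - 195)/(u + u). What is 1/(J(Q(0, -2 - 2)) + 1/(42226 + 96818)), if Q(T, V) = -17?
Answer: 2363748/14738681 ≈ 0.16038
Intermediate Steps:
J(u) = (-195 + u)/(2*u) (J(u) = (-195 + u)/((2*u)) = (-195 + u)*(1/(2*u)) = (-195 + u)/(2*u))
1/(J(Q(0, -2 - 2)) + 1/(42226 + 96818)) = 1/((½)*(-195 - 17)/(-17) + 1/(42226 + 96818)) = 1/((½)*(-1/17)*(-212) + 1/139044) = 1/(106/17 + 1/139044) = 1/(14738681/2363748) = 2363748/14738681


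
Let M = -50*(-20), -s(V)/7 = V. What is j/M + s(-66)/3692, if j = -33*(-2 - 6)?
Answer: 89793/230750 ≈ 0.38914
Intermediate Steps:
s(V) = -7*V
M = 1000
j = 264 (j = -33*(-8) = 264)
j/M + s(-66)/3692 = 264/1000 - 7*(-66)/3692 = 264*(1/1000) + 462*(1/3692) = 33/125 + 231/1846 = 89793/230750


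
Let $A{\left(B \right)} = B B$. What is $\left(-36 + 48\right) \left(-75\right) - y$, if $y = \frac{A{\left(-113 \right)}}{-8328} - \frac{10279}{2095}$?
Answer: $- \frac{15590089433}{17447160} \approx -893.56$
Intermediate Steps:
$A{\left(B \right)} = B^{2}$
$y = - \frac{112354567}{17447160}$ ($y = \frac{\left(-113\right)^{2}}{-8328} - \frac{10279}{2095} = 12769 \left(- \frac{1}{8328}\right) - \frac{10279}{2095} = - \frac{12769}{8328} - \frac{10279}{2095} = - \frac{112354567}{17447160} \approx -6.4397$)
$\left(-36 + 48\right) \left(-75\right) - y = \left(-36 + 48\right) \left(-75\right) - - \frac{112354567}{17447160} = 12 \left(-75\right) + \frac{112354567}{17447160} = -900 + \frac{112354567}{17447160} = - \frac{15590089433}{17447160}$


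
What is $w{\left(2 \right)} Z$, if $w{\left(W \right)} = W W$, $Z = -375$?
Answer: $-1500$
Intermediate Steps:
$w{\left(W \right)} = W^{2}$
$w{\left(2 \right)} Z = 2^{2} \left(-375\right) = 4 \left(-375\right) = -1500$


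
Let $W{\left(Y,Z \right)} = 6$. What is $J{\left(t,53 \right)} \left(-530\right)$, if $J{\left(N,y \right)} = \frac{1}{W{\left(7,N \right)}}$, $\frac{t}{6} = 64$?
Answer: $- \frac{265}{3} \approx -88.333$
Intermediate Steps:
$t = 384$ ($t = 6 \cdot 64 = 384$)
$J{\left(N,y \right)} = \frac{1}{6}$
$J{\left(t,53 \right)} \left(-530\right) = \frac{1}{6} \left(-530\right) = - \frac{265}{3}$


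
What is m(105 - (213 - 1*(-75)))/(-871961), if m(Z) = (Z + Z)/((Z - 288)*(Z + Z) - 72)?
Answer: 61/25041847959 ≈ 2.4359e-9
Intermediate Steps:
m(Z) = 2*Z/(-72 + 2*Z*(-288 + Z)) (m(Z) = (2*Z)/((-288 + Z)*(2*Z) - 72) = (2*Z)/(2*Z*(-288 + Z) - 72) = (2*Z)/(-72 + 2*Z*(-288 + Z)) = 2*Z/(-72 + 2*Z*(-288 + Z)))
m(105 - (213 - 1*(-75)))/(-871961) = ((105 - (213 - 1*(-75)))/(-36 + (105 - (213 - 1*(-75)))² - 288*(105 - (213 - 1*(-75)))))/(-871961) = ((105 - (213 + 75))/(-36 + (105 - (213 + 75))² - 288*(105 - (213 + 75))))*(-1/871961) = ((105 - 1*288)/(-36 + (105 - 1*288)² - 288*(105 - 1*288)))*(-1/871961) = ((105 - 288)/(-36 + (105 - 288)² - 288*(105 - 288)))*(-1/871961) = -183/(-36 + (-183)² - 288*(-183))*(-1/871961) = -183/(-36 + 33489 + 52704)*(-1/871961) = -183/86157*(-1/871961) = -183*1/86157*(-1/871961) = -61/28719*(-1/871961) = 61/25041847959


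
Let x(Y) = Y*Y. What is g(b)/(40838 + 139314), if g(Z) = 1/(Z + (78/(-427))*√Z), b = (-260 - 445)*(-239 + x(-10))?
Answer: 26047/459833457438456 + 793*√97995/7510229943613582620 ≈ 5.6677e-11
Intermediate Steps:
x(Y) = Y²
b = 97995 (b = (-260 - 445)*(-239 + (-10)²) = -705*(-239 + 100) = -705*(-139) = 97995)
g(Z) = 1/(Z - 78*√Z/427) (g(Z) = 1/(Z + (78*(-1/427))*√Z) = 1/(Z - 78*√Z/427))
g(b)/(40838 + 139314) = (427/(-78*√97995 + 427*97995))/(40838 + 139314) = (427/(-78*√97995 + 41843865))/180152 = (427/(41843865 - 78*√97995))*(1/180152) = 61/(25736*(41843865 - 78*√97995))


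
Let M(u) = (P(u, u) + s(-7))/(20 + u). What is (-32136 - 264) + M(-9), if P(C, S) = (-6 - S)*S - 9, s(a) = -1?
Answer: -356437/11 ≈ -32403.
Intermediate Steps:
P(C, S) = -9 + S*(-6 - S) (P(C, S) = S*(-6 - S) - 9 = -9 + S*(-6 - S))
M(u) = (-10 - u² - 6*u)/(20 + u) (M(u) = ((-9 - u² - 6*u) - 1)/(20 + u) = (-10 - u² - 6*u)/(20 + u))
(-32136 - 264) + M(-9) = (-32136 - 264) + (-10 - 1*(-9)² - 6*(-9))/(20 - 9) = -32400 + (-10 - 1*81 + 54)/11 = -32400 + (-10 - 81 + 54)/11 = -32400 + (1/11)*(-37) = -32400 - 37/11 = -356437/11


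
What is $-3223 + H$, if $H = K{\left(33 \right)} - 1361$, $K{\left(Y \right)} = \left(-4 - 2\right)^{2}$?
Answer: $-4548$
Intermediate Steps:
$K{\left(Y \right)} = 36$ ($K{\left(Y \right)} = \left(-6\right)^{2} = 36$)
$H = -1325$ ($H = 36 - 1361 = -1325$)
$-3223 + H = -3223 - 1325 = -4548$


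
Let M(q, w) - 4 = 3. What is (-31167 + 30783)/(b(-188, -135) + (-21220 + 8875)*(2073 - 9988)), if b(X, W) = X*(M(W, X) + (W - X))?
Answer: -128/32566465 ≈ -3.9304e-6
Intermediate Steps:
M(q, w) = 7 (M(q, w) = 4 + 3 = 7)
b(X, W) = X*(7 + W - X) (b(X, W) = X*(7 + (W - X)) = X*(7 + W - X))
(-31167 + 30783)/(b(-188, -135) + (-21220 + 8875)*(2073 - 9988)) = (-31167 + 30783)/(-188*(7 - 135 - 1*(-188)) + (-21220 + 8875)*(2073 - 9988)) = -384/(-188*(7 - 135 + 188) - 12345*(-7915)) = -384/(-188*60 + 97710675) = -384/(-11280 + 97710675) = -384/97699395 = -384*1/97699395 = -128/32566465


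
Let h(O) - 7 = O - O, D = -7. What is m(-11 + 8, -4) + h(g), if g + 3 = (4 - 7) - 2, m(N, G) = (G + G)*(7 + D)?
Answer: 7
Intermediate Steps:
m(N, G) = 0 (m(N, G) = (G + G)*(7 - 7) = (2*G)*0 = 0)
g = -8 (g = -3 + ((4 - 7) - 2) = -3 + (-3 - 2) = -3 - 5 = -8)
h(O) = 7 (h(O) = 7 + (O - O) = 7 + 0 = 7)
m(-11 + 8, -4) + h(g) = 0 + 7 = 7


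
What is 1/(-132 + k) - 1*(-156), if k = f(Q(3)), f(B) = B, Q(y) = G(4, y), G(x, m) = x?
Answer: 19967/128 ≈ 155.99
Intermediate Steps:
Q(y) = 4
k = 4
1/(-132 + k) - 1*(-156) = 1/(-132 + 4) - 1*(-156) = 1/(-128) + 156 = -1/128 + 156 = 19967/128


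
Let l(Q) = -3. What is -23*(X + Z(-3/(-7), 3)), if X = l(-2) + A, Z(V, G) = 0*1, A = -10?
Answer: 299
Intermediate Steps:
Z(V, G) = 0
X = -13 (X = -3 - 10 = -13)
-23*(X + Z(-3/(-7), 3)) = -23*(-13 + 0) = -23*(-13) = 299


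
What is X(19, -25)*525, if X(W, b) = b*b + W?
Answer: 338100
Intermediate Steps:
X(W, b) = W + b² (X(W, b) = b² + W = W + b²)
X(19, -25)*525 = (19 + (-25)²)*525 = (19 + 625)*525 = 644*525 = 338100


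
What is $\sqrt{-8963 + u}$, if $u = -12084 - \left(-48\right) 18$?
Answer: $i \sqrt{20183} \approx 142.07 i$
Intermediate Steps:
$u = -11220$ ($u = -12084 - -864 = -12084 + 864 = -11220$)
$\sqrt{-8963 + u} = \sqrt{-8963 - 11220} = \sqrt{-20183} = i \sqrt{20183}$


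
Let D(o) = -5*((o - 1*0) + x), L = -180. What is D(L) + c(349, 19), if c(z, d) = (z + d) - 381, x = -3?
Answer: 902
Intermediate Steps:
c(z, d) = -381 + d + z (c(z, d) = (d + z) - 381 = -381 + d + z)
D(o) = 15 - 5*o (D(o) = -5*((o - 1*0) - 3) = -5*((o + 0) - 3) = -5*(o - 3) = -5*(-3 + o) = 15 - 5*o)
D(L) + c(349, 19) = (15 - 5*(-180)) + (-381 + 19 + 349) = (15 + 900) - 13 = 915 - 13 = 902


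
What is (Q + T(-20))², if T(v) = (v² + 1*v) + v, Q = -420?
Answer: 3600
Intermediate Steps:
T(v) = v² + 2*v (T(v) = (v² + v) + v = (v + v²) + v = v² + 2*v)
(Q + T(-20))² = (-420 - 20*(2 - 20))² = (-420 - 20*(-18))² = (-420 + 360)² = (-60)² = 3600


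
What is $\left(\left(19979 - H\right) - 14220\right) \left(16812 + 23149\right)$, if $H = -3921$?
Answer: $386822480$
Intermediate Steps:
$\left(\left(19979 - H\right) - 14220\right) \left(16812 + 23149\right) = \left(\left(19979 - -3921\right) - 14220\right) \left(16812 + 23149\right) = \left(\left(19979 + 3921\right) - 14220\right) 39961 = \left(23900 - 14220\right) 39961 = 9680 \cdot 39961 = 386822480$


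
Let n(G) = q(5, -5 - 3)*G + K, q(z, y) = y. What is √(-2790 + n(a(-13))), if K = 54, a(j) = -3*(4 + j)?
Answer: 6*I*√82 ≈ 54.332*I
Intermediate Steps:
a(j) = -12 - 3*j
n(G) = 54 - 8*G (n(G) = (-5 - 3)*G + 54 = -8*G + 54 = 54 - 8*G)
√(-2790 + n(a(-13))) = √(-2790 + (54 - 8*(-12 - 3*(-13)))) = √(-2790 + (54 - 8*(-12 + 39))) = √(-2790 + (54 - 8*27)) = √(-2790 + (54 - 216)) = √(-2790 - 162) = √(-2952) = 6*I*√82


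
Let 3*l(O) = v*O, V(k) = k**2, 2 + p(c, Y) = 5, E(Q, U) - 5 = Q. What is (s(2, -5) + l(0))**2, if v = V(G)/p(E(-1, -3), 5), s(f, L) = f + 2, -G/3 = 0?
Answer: 16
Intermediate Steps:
E(Q, U) = 5 + Q
p(c, Y) = 3 (p(c, Y) = -2 + 5 = 3)
G = 0 (G = -3*0 = 0)
s(f, L) = 2 + f
v = 0 (v = 0**2/3 = 0*(1/3) = 0)
l(O) = 0 (l(O) = (0*O)/3 = (1/3)*0 = 0)
(s(2, -5) + l(0))**2 = ((2 + 2) + 0)**2 = (4 + 0)**2 = 4**2 = 16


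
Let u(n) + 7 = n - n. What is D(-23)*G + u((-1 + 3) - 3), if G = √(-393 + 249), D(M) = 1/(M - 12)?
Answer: -7 - 12*I/35 ≈ -7.0 - 0.34286*I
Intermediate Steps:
D(M) = 1/(-12 + M)
G = 12*I (G = √(-144) = 12*I ≈ 12.0*I)
u(n) = -7 (u(n) = -7 + (n - n) = -7 + 0 = -7)
D(-23)*G + u((-1 + 3) - 3) = (12*I)/(-12 - 23) - 7 = (12*I)/(-35) - 7 = -12*I/35 - 7 = -7 - 12*I/35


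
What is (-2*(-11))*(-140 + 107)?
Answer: -726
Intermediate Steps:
(-2*(-11))*(-140 + 107) = 22*(-33) = -726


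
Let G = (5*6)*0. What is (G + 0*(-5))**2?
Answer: 0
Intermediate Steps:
G = 0 (G = 30*0 = 0)
(G + 0*(-5))**2 = (0 + 0*(-5))**2 = (0 + 0)**2 = 0**2 = 0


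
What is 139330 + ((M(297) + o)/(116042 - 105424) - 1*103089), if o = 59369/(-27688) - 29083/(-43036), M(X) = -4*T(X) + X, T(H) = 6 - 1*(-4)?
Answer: 114632212800067895/3163051148656 ≈ 36241.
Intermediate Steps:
T(H) = 10 (T(H) = 6 + 4 = 10)
M(X) = -40 + X (M(X) = -4*10 + X = -40 + X)
o = -437438545/297895192 (o = 59369*(-1/27688) - 29083*(-1/43036) = -59369/27688 + 29083/43036 = -437438545/297895192 ≈ -1.4684)
139330 + ((M(297) + o)/(116042 - 105424) - 1*103089) = 139330 + (((-40 + 297) - 437438545/297895192)/(116042 - 105424) - 1*103089) = 139330 + ((257 - 437438545/297895192)/10618 - 103089) = 139330 + ((76121625799/297895192)*(1/10618) - 103089) = 139330 + (76121625799/3163051148656 - 103089) = 139330 - 326075703742172585/3163051148656 = 114632212800067895/3163051148656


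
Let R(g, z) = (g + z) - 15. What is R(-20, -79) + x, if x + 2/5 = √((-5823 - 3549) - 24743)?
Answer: -572/5 + I*√34115 ≈ -114.4 + 184.7*I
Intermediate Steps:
R(g, z) = -15 + g + z
x = -⅖ + I*√34115 (x = -⅖ + √((-5823 - 3549) - 24743) = -⅖ + √(-9372 - 24743) = -⅖ + √(-34115) = -⅖ + I*√34115 ≈ -0.4 + 184.7*I)
R(-20, -79) + x = (-15 - 20 - 79) + (-⅖ + I*√34115) = -114 + (-⅖ + I*√34115) = -572/5 + I*√34115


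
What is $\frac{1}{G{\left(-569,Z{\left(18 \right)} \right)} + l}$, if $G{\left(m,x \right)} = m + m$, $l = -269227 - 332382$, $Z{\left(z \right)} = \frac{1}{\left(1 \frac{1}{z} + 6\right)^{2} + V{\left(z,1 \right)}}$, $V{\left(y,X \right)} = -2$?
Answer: $- \frac{1}{602747} \approx -1.6591 \cdot 10^{-6}$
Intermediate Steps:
$Z{\left(z \right)} = \frac{1}{-2 + \left(6 + \frac{1}{z}\right)^{2}}$ ($Z{\left(z \right)} = \frac{1}{\left(1 \frac{1}{z} + 6\right)^{2} - 2} = \frac{1}{\left(\frac{1}{z} + 6\right)^{2} - 2} = \frac{1}{\left(6 + \frac{1}{z}\right)^{2} - 2} = \frac{1}{-2 + \left(6 + \frac{1}{z}\right)^{2}}$)
$l = -601609$
$G{\left(m,x \right)} = 2 m$
$\frac{1}{G{\left(-569,Z{\left(18 \right)} \right)} + l} = \frac{1}{2 \left(-569\right) - 601609} = \frac{1}{-1138 - 601609} = \frac{1}{-602747} = - \frac{1}{602747}$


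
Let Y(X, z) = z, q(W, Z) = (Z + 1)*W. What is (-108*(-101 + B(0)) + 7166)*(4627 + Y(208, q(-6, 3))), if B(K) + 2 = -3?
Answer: 85680242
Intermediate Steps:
q(W, Z) = W*(1 + Z) (q(W, Z) = (1 + Z)*W = W*(1 + Z))
B(K) = -5 (B(K) = -2 - 3 = -5)
(-108*(-101 + B(0)) + 7166)*(4627 + Y(208, q(-6, 3))) = (-108*(-101 - 5) + 7166)*(4627 - 6*(1 + 3)) = (-108*(-106) + 7166)*(4627 - 6*4) = (11448 + 7166)*(4627 - 24) = 18614*4603 = 85680242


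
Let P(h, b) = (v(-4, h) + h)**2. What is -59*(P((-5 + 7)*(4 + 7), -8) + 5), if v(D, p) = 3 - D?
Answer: -49914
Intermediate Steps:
P(h, b) = (7 + h)**2 (P(h, b) = ((3 - 1*(-4)) + h)**2 = ((3 + 4) + h)**2 = (7 + h)**2)
-59*(P((-5 + 7)*(4 + 7), -8) + 5) = -59*((7 + (-5 + 7)*(4 + 7))**2 + 5) = -59*((7 + 2*11)**2 + 5) = -59*((7 + 22)**2 + 5) = -59*(29**2 + 5) = -59*(841 + 5) = -59*846 = -49914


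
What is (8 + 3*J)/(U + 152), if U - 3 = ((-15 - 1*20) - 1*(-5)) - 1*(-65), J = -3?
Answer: -1/190 ≈ -0.0052632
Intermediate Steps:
U = 38 (U = 3 + (((-15 - 1*20) - 1*(-5)) - 1*(-65)) = 3 + (((-15 - 20) + 5) + 65) = 3 + ((-35 + 5) + 65) = 3 + (-30 + 65) = 3 + 35 = 38)
(8 + 3*J)/(U + 152) = (8 + 3*(-3))/(38 + 152) = (8 - 9)/190 = -1*1/190 = -1/190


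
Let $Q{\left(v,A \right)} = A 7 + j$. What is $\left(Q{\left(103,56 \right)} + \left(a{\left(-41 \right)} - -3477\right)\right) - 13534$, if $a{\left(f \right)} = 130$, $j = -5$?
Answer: $-9540$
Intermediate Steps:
$Q{\left(v,A \right)} = -5 + 7 A$ ($Q{\left(v,A \right)} = A 7 - 5 = 7 A - 5 = -5 + 7 A$)
$\left(Q{\left(103,56 \right)} + \left(a{\left(-41 \right)} - -3477\right)\right) - 13534 = \left(\left(-5 + 7 \cdot 56\right) + \left(130 - -3477\right)\right) - 13534 = \left(\left(-5 + 392\right) + \left(130 + 3477\right)\right) - 13534 = \left(387 + 3607\right) - 13534 = 3994 - 13534 = -9540$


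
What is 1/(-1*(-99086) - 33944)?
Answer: 1/65142 ≈ 1.5351e-5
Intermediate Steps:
1/(-1*(-99086) - 33944) = 1/(99086 - 33944) = 1/65142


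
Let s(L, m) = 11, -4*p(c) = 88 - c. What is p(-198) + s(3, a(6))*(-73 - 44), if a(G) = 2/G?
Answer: -2717/2 ≈ -1358.5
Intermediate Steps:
p(c) = -22 + c/4 (p(c) = -(88 - c)/4 = -22 + c/4)
p(-198) + s(3, a(6))*(-73 - 44) = (-22 + (¼)*(-198)) + 11*(-73 - 44) = (-22 - 99/2) + 11*(-117) = -143/2 - 1287 = -2717/2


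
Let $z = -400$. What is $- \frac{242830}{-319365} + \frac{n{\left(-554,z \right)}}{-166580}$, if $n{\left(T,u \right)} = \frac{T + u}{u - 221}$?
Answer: $\frac{93035300797}{122359589910} \approx 0.76034$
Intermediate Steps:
$n{\left(T,u \right)} = \frac{T + u}{-221 + u}$
$- \frac{242830}{-319365} + \frac{n{\left(-554,z \right)}}{-166580} = - \frac{242830}{-319365} + \frac{\frac{1}{-221 - 400} \left(-554 - 400\right)}{-166580} = \left(-242830\right) \left(- \frac{1}{319365}\right) + \frac{1}{-621} \left(-954\right) \left(- \frac{1}{166580}\right) = \frac{48566}{63873} + \left(- \frac{1}{621}\right) \left(-954\right) \left(- \frac{1}{166580}\right) = \frac{48566}{63873} + \frac{106}{69} \left(- \frac{1}{166580}\right) = \frac{48566}{63873} - \frac{53}{5747010} = \frac{93035300797}{122359589910}$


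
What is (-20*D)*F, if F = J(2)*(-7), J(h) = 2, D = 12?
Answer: 3360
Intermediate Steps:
F = -14 (F = 2*(-7) = -14)
(-20*D)*F = -20*12*(-14) = -240*(-14) = 3360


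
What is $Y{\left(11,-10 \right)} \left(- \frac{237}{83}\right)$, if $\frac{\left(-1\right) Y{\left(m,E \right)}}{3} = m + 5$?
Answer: $\frac{11376}{83} \approx 137.06$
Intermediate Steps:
$Y{\left(m,E \right)} = -15 - 3 m$ ($Y{\left(m,E \right)} = - 3 \left(m + 5\right) = - 3 \left(5 + m\right) = -15 - 3 m$)
$Y{\left(11,-10 \right)} \left(- \frac{237}{83}\right) = \left(-15 - 33\right) \left(- \frac{237}{83}\right) = \left(-15 - 33\right) \left(\left(-237\right) \frac{1}{83}\right) = \left(-48\right) \left(- \frac{237}{83}\right) = \frac{11376}{83}$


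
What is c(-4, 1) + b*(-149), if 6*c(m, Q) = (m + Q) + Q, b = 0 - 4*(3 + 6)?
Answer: 16091/3 ≈ 5363.7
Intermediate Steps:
b = -36 (b = 0 - 4*9 = 0 - 36 = -36)
c(m, Q) = Q/3 + m/6 (c(m, Q) = ((m + Q) + Q)/6 = ((Q + m) + Q)/6 = (m + 2*Q)/6 = Q/3 + m/6)
c(-4, 1) + b*(-149) = ((1/3)*1 + (1/6)*(-4)) - 36*(-149) = (1/3 - 2/3) + 5364 = -1/3 + 5364 = 16091/3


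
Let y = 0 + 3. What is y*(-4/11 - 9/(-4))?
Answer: 249/44 ≈ 5.6591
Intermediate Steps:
y = 3
y*(-4/11 - 9/(-4)) = 3*(-4/11 - 9/(-4)) = 3*(-4*1/11 - 9*(-1/4)) = 3*(-4/11 + 9/4) = 3*(83/44) = 249/44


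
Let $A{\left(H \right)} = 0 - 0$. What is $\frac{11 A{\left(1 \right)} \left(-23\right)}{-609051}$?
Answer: $0$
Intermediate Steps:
$A{\left(H \right)} = 0$ ($A{\left(H \right)} = 0 + 0 = 0$)
$\frac{11 A{\left(1 \right)} \left(-23\right)}{-609051} = \frac{11 \cdot 0 \left(-23\right)}{-609051} = 0 \left(-23\right) \left(- \frac{1}{609051}\right) = 0 \left(- \frac{1}{609051}\right) = 0$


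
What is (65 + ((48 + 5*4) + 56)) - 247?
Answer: -58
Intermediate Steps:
(65 + ((48 + 5*4) + 56)) - 247 = (65 + ((48 + 20) + 56)) - 247 = (65 + (68 + 56)) - 247 = (65 + 124) - 247 = 189 - 247 = -58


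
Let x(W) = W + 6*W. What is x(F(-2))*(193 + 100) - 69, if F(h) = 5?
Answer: 10186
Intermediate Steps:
x(W) = 7*W
x(F(-2))*(193 + 100) - 69 = (7*5)*(193 + 100) - 69 = 35*293 - 69 = 10255 - 69 = 10186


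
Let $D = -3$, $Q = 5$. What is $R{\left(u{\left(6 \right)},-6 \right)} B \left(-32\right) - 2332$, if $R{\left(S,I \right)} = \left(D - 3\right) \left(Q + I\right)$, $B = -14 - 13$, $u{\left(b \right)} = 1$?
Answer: $2852$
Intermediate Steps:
$B = -27$ ($B = -14 - 13 = -27$)
$R{\left(S,I \right)} = -30 - 6 I$ ($R{\left(S,I \right)} = \left(-3 - 3\right) \left(5 + I\right) = - 6 \left(5 + I\right) = -30 - 6 I$)
$R{\left(u{\left(6 \right)},-6 \right)} B \left(-32\right) - 2332 = \left(-30 - -36\right) \left(-27\right) \left(-32\right) - 2332 = \left(-30 + 36\right) \left(-27\right) \left(-32\right) - 2332 = 6 \left(-27\right) \left(-32\right) - 2332 = \left(-162\right) \left(-32\right) - 2332 = 5184 - 2332 = 2852$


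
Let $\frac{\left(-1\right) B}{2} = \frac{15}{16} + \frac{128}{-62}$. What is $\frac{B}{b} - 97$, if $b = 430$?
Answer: $- \frac{240547}{2480} \approx -96.995$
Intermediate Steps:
$B = \frac{559}{248}$ ($B = - 2 \left(\frac{15}{16} + \frac{128}{-62}\right) = - 2 \left(15 \cdot \frac{1}{16} + 128 \left(- \frac{1}{62}\right)\right) = - 2 \left(\frac{15}{16} - \frac{64}{31}\right) = \left(-2\right) \left(- \frac{559}{496}\right) = \frac{559}{248} \approx 2.254$)
$\frac{B}{b} - 97 = \frac{559}{248 \cdot 430} - 97 = \frac{559}{248} \cdot \frac{1}{430} - 97 = \frac{13}{2480} - 97 = - \frac{240547}{2480}$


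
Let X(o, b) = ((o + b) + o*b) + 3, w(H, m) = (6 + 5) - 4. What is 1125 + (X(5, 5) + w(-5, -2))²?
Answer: 3150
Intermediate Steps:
w(H, m) = 7 (w(H, m) = 11 - 4 = 7)
X(o, b) = 3 + b + o + b*o (X(o, b) = ((b + o) + b*o) + 3 = (b + o + b*o) + 3 = 3 + b + o + b*o)
1125 + (X(5, 5) + w(-5, -2))² = 1125 + ((3 + 5 + 5 + 5*5) + 7)² = 1125 + ((3 + 5 + 5 + 25) + 7)² = 1125 + (38 + 7)² = 1125 + 45² = 1125 + 2025 = 3150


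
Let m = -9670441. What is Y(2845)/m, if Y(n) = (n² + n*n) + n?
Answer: -16190895/9670441 ≈ -1.6743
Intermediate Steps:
Y(n) = n + 2*n² (Y(n) = (n² + n²) + n = 2*n² + n = n + 2*n²)
Y(2845)/m = (2845*(1 + 2*2845))/(-9670441) = (2845*(1 + 5690))*(-1/9670441) = (2845*5691)*(-1/9670441) = 16190895*(-1/9670441) = -16190895/9670441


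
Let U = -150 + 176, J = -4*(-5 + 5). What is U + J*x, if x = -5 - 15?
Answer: 26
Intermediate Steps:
J = 0 (J = -4*0 = 0)
x = -20
U = 26
U + J*x = 26 + 0*(-20) = 26 + 0 = 26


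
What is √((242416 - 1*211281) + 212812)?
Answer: √243947 ≈ 493.91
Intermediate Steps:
√((242416 - 1*211281) + 212812) = √((242416 - 211281) + 212812) = √(31135 + 212812) = √243947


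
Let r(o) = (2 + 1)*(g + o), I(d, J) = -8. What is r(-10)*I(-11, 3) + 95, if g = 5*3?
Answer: -25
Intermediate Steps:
g = 15
r(o) = 45 + 3*o (r(o) = (2 + 1)*(15 + o) = 3*(15 + o) = 45 + 3*o)
r(-10)*I(-11, 3) + 95 = (45 + 3*(-10))*(-8) + 95 = (45 - 30)*(-8) + 95 = 15*(-8) + 95 = -120 + 95 = -25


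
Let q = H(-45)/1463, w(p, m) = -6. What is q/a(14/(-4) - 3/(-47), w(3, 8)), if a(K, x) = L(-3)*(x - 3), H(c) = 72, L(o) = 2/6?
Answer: -24/1463 ≈ -0.016405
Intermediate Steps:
L(o) = ⅓ (L(o) = 2*(⅙) = ⅓)
a(K, x) = -1 + x/3 (a(K, x) = (x - 3)/3 = (-3 + x)/3 = -1 + x/3)
q = 72/1463 ≈ 0.049214
q/a(14/(-4) - 3/(-47), w(3, 8)) = 72/(1463*(-1 + (⅓)*(-6))) = 72/(1463*(-1 - 2)) = (72/1463)/(-3) = (72/1463)*(-⅓) = -24/1463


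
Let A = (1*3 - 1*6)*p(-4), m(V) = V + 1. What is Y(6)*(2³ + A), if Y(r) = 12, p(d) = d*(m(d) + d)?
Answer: -912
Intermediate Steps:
m(V) = 1 + V
p(d) = d*(1 + 2*d) (p(d) = d*((1 + d) + d) = d*(1 + 2*d))
A = -84 (A = (1*3 - 1*6)*(-4*(1 + 2*(-4))) = (3 - 6)*(-4*(1 - 8)) = -(-12)*(-7) = -3*28 = -84)
Y(6)*(2³ + A) = 12*(2³ - 84) = 12*(8 - 84) = 12*(-76) = -912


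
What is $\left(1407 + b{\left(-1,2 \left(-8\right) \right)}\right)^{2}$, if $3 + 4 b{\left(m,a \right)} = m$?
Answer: $1976836$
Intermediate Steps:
$b{\left(m,a \right)} = - \frac{3}{4} + \frac{m}{4}$
$\left(1407 + b{\left(-1,2 \left(-8\right) \right)}\right)^{2} = \left(1407 + \left(- \frac{3}{4} + \frac{1}{4} \left(-1\right)\right)\right)^{2} = \left(1407 - 1\right)^{2} = 1406^{2} = 1976836$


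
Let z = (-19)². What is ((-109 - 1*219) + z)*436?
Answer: 14388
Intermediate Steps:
z = 361
((-109 - 1*219) + z)*436 = ((-109 - 1*219) + 361)*436 = ((-109 - 219) + 361)*436 = (-328 + 361)*436 = 33*436 = 14388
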